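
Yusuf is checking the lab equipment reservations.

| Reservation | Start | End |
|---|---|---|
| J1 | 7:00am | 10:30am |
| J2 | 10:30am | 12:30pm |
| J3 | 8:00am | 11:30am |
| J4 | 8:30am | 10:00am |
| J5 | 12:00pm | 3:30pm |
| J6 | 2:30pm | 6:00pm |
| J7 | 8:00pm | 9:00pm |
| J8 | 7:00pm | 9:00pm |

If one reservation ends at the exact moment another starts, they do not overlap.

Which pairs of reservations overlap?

Check each pair: they overlap iff neither finishes before the other starts.
Sorted by start: J1, J3, J4, J2, J5, J6, J8, J7.
J3 starts before J1 ends → J1 and J3 overlap.
J4 starts before J1 ends → J1 and J4 overlap.
J2 starts exactly when J1 ends (back-to-back, no overlap), so J1 has no further overlaps.
J4 starts before J3 ends → J3 and J4 overlap.
J2 starts before J3 ends → J3 and J2 overlap.
J5 starts after J3 ends, so J3 has no further overlaps.
J2 starts after J4 ends, so J4 has no further overlaps.
J5 starts before J2 ends → J2 and J5 overlap.
J6 starts after J2 ends, so J2 has no further overlaps.
J6 starts before J5 ends → J5 and J6 overlap.
J8 starts after J5 ends, so J5 has no further overlaps.
J8 starts after J6 ends, so J6 has no further overlaps.
J7 starts before J8 ends → J8 and J7 overlap.

J1 & J3, J1 & J4, J2 & J3, J2 & J5, J3 & J4, J5 & J6, J7 & J8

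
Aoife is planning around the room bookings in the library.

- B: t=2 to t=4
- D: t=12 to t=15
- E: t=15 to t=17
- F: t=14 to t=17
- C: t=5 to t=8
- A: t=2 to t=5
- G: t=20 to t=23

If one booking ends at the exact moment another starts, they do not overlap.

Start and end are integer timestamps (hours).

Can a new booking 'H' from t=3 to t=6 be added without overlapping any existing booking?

A: starts t=2 before H ends t=6, and ends t=5 after H starts t=3 → overlap.
B: starts t=2 before H ends t=6, and ends t=4 after H starts t=3 → overlap.
C: starts t=5 before H ends t=6, and ends t=8 after H starts t=3 → overlap.
D: starts t=12 at or after H ends t=6 → clear.
F: starts t=14 at or after H ends t=6 → clear.
E: starts t=15 at or after H ends t=6 → clear.
G: starts t=20 at or after H ends t=6 → clear.
H overlaps A, B, C.

No — it overlaps A, B, C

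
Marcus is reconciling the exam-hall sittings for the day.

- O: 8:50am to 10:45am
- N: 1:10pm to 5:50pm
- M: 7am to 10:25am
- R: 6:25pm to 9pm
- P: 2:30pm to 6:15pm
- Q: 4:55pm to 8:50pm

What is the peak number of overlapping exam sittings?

Walk through starts and ends in time order (an end at T is processed before a start at T):
7am start M → 1
8:50am start O → 2
10:25am end M → 1
10:45am end O → 0
1:10pm start N → 1
2:30pm start P → 2
4:55pm start Q → 3
5:50pm end N → 2
6:15pm end P → 1
6:25pm start R → 2
8:50pm end Q → 1
9pm end R → 0
Peak is 3, at 4:55pm (N, P, Q).

3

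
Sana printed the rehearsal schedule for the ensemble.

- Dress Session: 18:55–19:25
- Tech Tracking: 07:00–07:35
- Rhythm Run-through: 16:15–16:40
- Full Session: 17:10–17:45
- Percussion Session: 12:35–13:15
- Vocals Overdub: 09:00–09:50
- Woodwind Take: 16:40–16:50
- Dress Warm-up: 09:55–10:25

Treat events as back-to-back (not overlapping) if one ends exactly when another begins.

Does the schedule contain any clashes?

No

Check each pair: they overlap iff neither finishes before the other starts.
Sorted by start: Tech Tracking, Vocals Overdub, Dress Warm-up, Percussion Session, Rhythm Run-through, Woodwind Take, Full Session, Dress Session.
Vocals Overdub starts after Tech Tracking ends, so Tech Tracking has no further overlaps.
Dress Warm-up starts after Vocals Overdub ends, so Vocals Overdub has no further overlaps.
Percussion Session starts after Dress Warm-up ends, so Dress Warm-up has no further overlaps.
Rhythm Run-through starts after Percussion Session ends, so Percussion Session has no further overlaps.
Woodwind Take starts exactly when Rhythm Run-through ends (back-to-back, no overlap), so Rhythm Run-through has no further overlaps.
Full Session starts after Woodwind Take ends, so Woodwind Take has no further overlaps.
Dress Session starts after Full Session ends.
Every pair is clear; the schedule has no overlaps.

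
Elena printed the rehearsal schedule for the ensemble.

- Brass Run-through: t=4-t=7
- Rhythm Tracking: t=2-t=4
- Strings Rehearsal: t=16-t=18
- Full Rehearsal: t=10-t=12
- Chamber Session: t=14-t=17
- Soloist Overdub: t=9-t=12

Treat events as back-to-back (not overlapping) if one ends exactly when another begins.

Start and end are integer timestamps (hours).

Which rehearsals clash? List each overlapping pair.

Sorted by start: Rhythm Tracking, Brass Run-through, Soloist Overdub, Full Rehearsal, Chamber Session, Strings Rehearsal.
Brass Run-through starts exactly when Rhythm Tracking ends (back-to-back, no overlap) — done with Rhythm Tracking.
Soloist Overdub starts after Brass Run-through ends — done with Brass Run-through.
Full Rehearsal starts before Soloist Overdub ends → Soloist Overdub and Full Rehearsal overlap.
Chamber Session starts after Soloist Overdub ends — done with Soloist Overdub.
Chamber Session starts after Full Rehearsal ends — done with Full Rehearsal.
Strings Rehearsal starts before Chamber Session ends → Chamber Session and Strings Rehearsal overlap.

Chamber Session & Strings Rehearsal, Full Rehearsal & Soloist Overdub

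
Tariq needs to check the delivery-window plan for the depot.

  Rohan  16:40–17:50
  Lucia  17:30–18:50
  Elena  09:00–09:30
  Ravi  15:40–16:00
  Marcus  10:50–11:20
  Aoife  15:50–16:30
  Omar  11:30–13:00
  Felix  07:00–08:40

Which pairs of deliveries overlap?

Sorted by start: Felix, Elena, Marcus, Omar, Ravi, Aoife, Rohan, Lucia.
Elena starts after Felix ends — done with Felix.
Marcus starts after Elena ends — done with Elena.
Omar starts after Marcus ends — done with Marcus.
Ravi starts after Omar ends — done with Omar.
Aoife starts before Ravi ends → Ravi and Aoife overlap.
Rohan starts after Ravi ends — done with Ravi.
Rohan starts after Aoife ends — done with Aoife.
Lucia starts before Rohan ends → Rohan and Lucia overlap.

Aoife & Ravi, Lucia & Rohan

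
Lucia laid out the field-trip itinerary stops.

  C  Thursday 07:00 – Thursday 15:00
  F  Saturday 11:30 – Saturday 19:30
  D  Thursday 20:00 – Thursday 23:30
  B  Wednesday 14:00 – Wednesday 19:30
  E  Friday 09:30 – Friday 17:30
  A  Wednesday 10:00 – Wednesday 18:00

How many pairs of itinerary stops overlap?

1

Sorted by start: A, B, C, D, E, F.
B starts before A ends → A and B overlap.
C starts after A ends, so A has no further overlaps.
C starts after B ends, so B has no further overlaps.
D starts after C ends, so C has no further overlaps.
E starts after D ends, so D has no further overlaps.
F starts after E ends.
Overlapping pairs: A & B — 1 in total.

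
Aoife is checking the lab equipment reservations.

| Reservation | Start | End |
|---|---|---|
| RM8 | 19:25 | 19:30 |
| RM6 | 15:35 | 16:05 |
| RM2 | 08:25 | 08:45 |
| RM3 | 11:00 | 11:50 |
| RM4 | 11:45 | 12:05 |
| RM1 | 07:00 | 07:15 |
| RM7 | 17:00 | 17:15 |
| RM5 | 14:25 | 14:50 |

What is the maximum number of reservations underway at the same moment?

2

Walk through starts and ends in time order (an end at T is processed before a start at T):
07:00 start RM1 → 1
07:15 end RM1 → 0
08:25 start RM2 → 1
08:45 end RM2 → 0
11:00 start RM3 → 1
11:45 start RM4 → 2
11:50 end RM3 → 1
12:05 end RM4 → 0
14:25 start RM5 → 1
14:50 end RM5 → 0
15:35 start RM6 → 1
16:05 end RM6 → 0
17:00 start RM7 → 1
17:15 end RM7 → 0
19:25 start RM8 → 1
19:30 end RM8 → 0
Peak is 2, at 11:45 (RM3, RM4).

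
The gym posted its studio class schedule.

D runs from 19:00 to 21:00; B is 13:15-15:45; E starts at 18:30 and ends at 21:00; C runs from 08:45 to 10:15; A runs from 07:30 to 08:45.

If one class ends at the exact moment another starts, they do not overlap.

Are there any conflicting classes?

Yes

Sorted by start: A, C, B, E, D.
C starts exactly when A ends (back-to-back, no overlap); A is clear from here.
B starts after C ends; C is clear from here.
E starts after B ends; B is clear from here.
D starts before E ends → E and D overlap.
That's a conflict, so the schedule is not conflict-free.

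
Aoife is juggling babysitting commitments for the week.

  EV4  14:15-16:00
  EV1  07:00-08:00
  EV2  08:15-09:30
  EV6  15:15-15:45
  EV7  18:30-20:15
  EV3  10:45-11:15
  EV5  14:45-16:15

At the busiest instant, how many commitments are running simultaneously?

3

Sort all start/end points and keep a running count:
07:00 start EV1 → 1
08:00 end EV1 → 0
08:15 start EV2 → 1
09:30 end EV2 → 0
10:45 start EV3 → 1
11:15 end EV3 → 0
14:15 start EV4 → 1
14:45 start EV5 → 2
15:15 start EV6 → 3
15:45 end EV6 → 2
16:00 end EV4 → 1
16:15 end EV5 → 0
18:30 start EV7 → 1
20:15 end EV7 → 0
Peak is 3, at 15:15 (EV4, EV5, EV6).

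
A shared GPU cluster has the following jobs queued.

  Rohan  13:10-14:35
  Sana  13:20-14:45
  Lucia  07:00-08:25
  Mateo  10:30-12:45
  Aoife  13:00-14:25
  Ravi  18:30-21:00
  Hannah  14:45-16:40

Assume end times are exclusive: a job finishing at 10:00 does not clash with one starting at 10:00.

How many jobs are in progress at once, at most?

Walk through starts and ends in time order (an end at T is processed before a start at T):
07:00 start Lucia → 1
08:25 end Lucia → 0
10:30 start Mateo → 1
12:45 end Mateo → 0
13:00 start Aoife → 1
13:10 start Rohan → 2
13:20 start Sana → 3
14:25 end Aoife → 2
14:35 end Rohan → 1
14:45 end Sana → 0
14:45 start Hannah → 1
16:40 end Hannah → 0
18:30 start Ravi → 1
21:00 end Ravi → 0
Peak is 3, at 13:20 (Aoife, Rohan, Sana).

3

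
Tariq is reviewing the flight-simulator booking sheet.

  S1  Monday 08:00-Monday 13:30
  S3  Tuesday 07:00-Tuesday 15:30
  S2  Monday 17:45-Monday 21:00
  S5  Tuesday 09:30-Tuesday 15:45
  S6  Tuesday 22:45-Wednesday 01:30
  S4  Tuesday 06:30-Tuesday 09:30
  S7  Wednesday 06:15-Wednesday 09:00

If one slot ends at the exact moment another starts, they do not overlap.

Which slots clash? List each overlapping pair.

Two intervals overlap when each starts before the other ends.
Sorted by start: S1, S2, S4, S3, S5, S6, S7.
S2 starts after S1 ends — done with S1.
S4 starts after S2 ends — done with S2.
S3 starts before S4 ends → S4 and S3 overlap.
S5 starts exactly when S4 ends (back-to-back, no overlap) — done with S4.
S5 starts before S3 ends → S3 and S5 overlap.
S6 starts after S3 ends — done with S3.
S6 starts after S5 ends — done with S5.
S7 starts after S6 ends.

S3 & S4, S3 & S5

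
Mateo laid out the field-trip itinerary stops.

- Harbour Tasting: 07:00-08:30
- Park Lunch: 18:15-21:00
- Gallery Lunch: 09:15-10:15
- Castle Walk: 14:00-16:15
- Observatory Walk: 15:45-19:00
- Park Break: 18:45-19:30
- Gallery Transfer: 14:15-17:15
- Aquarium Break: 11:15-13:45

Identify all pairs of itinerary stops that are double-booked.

Sorted by start: Harbour Tasting, Gallery Lunch, Aquarium Break, Castle Walk, Gallery Transfer, Observatory Walk, Park Lunch, Park Break.
Gallery Lunch starts after Harbour Tasting ends — done with Harbour Tasting.
Aquarium Break starts after Gallery Lunch ends — done with Gallery Lunch.
Castle Walk starts after Aquarium Break ends — done with Aquarium Break.
Gallery Transfer starts before Castle Walk ends → Castle Walk and Gallery Transfer overlap.
Observatory Walk starts before Castle Walk ends → Castle Walk and Observatory Walk overlap.
Park Lunch starts after Castle Walk ends — done with Castle Walk.
Observatory Walk starts before Gallery Transfer ends → Gallery Transfer and Observatory Walk overlap.
Park Lunch starts after Gallery Transfer ends — done with Gallery Transfer.
Park Lunch starts before Observatory Walk ends → Observatory Walk and Park Lunch overlap.
Park Break starts before Observatory Walk ends → Observatory Walk and Park Break overlap.
Park Break starts before Park Lunch ends → Park Lunch and Park Break overlap.

Castle Walk & Gallery Transfer, Castle Walk & Observatory Walk, Gallery Transfer & Observatory Walk, Observatory Walk & Park Break, Observatory Walk & Park Lunch, Park Break & Park Lunch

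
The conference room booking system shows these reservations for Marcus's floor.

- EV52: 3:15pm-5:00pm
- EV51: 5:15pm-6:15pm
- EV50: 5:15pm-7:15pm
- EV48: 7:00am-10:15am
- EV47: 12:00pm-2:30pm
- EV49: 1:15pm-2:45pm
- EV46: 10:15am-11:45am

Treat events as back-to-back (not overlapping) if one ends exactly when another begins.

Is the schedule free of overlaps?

Sorted by start: EV48, EV46, EV47, EV49, EV52, EV50, EV51.
EV46 starts exactly when EV48 ends (back-to-back, no overlap) — done with EV48.
EV47 starts after EV46 ends — done with EV46.
EV49 starts before EV47 ends → EV47 and EV49 overlap.
That's a conflict, so the schedule is not conflict-free.

No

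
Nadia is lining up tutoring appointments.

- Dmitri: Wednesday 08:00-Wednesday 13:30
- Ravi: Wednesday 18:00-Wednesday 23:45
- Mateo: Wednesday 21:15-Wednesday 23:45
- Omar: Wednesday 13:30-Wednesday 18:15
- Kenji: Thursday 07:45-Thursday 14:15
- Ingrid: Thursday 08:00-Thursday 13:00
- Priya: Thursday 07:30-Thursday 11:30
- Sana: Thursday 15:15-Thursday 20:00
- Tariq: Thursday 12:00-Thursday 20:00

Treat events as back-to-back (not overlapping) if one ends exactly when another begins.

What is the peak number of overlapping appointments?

3

Sweep the timeline, counting +1 at each start and −1 at each end (ends before starts at a tie):
Wednesday 08:00 start Dmitri → 1
Wednesday 13:30 end Dmitri → 0
Wednesday 13:30 start Omar → 1
Wednesday 18:00 start Ravi → 2
Wednesday 18:15 end Omar → 1
Wednesday 21:15 start Mateo → 2
Wednesday 23:45 end Mateo → 1
Wednesday 23:45 end Ravi → 0
Thursday 07:30 start Priya → 1
Thursday 07:45 start Kenji → 2
Thursday 08:00 start Ingrid → 3
Thursday 11:30 end Priya → 2
Thursday 12:00 start Tariq → 3
Thursday 13:00 end Ingrid → 2
Thursday 14:15 end Kenji → 1
Thursday 15:15 start Sana → 2
Thursday 20:00 end Sana → 1
Thursday 20:00 end Tariq → 0
Peak is 3, at Thursday 08:00 (Ingrid, Kenji, Priya).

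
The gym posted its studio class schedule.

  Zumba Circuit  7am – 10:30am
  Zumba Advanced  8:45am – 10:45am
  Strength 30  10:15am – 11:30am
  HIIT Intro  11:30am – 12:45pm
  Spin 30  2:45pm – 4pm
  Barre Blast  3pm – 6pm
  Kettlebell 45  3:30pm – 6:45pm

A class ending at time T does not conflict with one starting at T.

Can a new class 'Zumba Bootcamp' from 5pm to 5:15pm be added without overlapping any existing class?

No — it overlaps Barre Blast, Kettlebell 45

Zumba Circuit: ends 10:30am at or before Zumba Bootcamp starts 5pm → clear.
Zumba Advanced: ends 10:45am at or before Zumba Bootcamp starts 5pm → clear.
Strength 30: ends 11:30am at or before Zumba Bootcamp starts 5pm → clear.
HIIT Intro: ends 12:45pm at or before Zumba Bootcamp starts 5pm → clear.
Spin 30: ends 4pm at or before Zumba Bootcamp starts 5pm → clear.
Barre Blast: starts 3pm before Zumba Bootcamp ends 5:15pm, and ends 6pm after Zumba Bootcamp starts 5pm → overlap.
Kettlebell 45: starts 3:30pm before Zumba Bootcamp ends 5:15pm, and ends 6:45pm after Zumba Bootcamp starts 5pm → overlap.
Zumba Bootcamp overlaps Barre Blast, Kettlebell 45.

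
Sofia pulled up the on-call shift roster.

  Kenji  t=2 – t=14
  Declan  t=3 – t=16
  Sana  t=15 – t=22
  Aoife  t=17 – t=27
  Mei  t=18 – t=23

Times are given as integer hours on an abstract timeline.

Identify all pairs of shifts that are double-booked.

Sorted by start: Kenji, Declan, Sana, Aoife, Mei.
Declan starts before Kenji ends → Kenji and Declan overlap.
Sana starts after Kenji ends, so Kenji has no further overlaps.
Sana starts before Declan ends → Declan and Sana overlap.
Aoife starts after Declan ends, so Declan has no further overlaps.
Aoife starts before Sana ends → Sana and Aoife overlap.
Mei starts before Sana ends → Sana and Mei overlap.
Mei starts before Aoife ends → Aoife and Mei overlap.

Aoife & Mei, Aoife & Sana, Declan & Kenji, Declan & Sana, Mei & Sana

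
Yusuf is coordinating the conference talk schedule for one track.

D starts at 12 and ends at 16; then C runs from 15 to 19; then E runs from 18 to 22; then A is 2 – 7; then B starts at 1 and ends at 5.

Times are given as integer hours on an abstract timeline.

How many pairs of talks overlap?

3

Sorted by start: B, A, D, C, E.
A starts before B ends → B and A overlap.
D starts after B ends — done with B.
D starts after A ends — done with A.
C starts before D ends → D and C overlap.
E starts after D ends.
E starts before C ends → C and E overlap.
Overlapping pairs: A & B, C & D, C & E — 3 in total.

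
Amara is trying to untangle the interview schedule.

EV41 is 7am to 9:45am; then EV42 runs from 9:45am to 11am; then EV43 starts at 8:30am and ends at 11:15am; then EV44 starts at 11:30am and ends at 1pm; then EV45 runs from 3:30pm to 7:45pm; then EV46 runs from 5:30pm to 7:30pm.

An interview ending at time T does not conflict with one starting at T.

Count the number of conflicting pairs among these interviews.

3

Two intervals overlap when each starts before the other ends.
Sorted by start: EV41, EV43, EV42, EV44, EV45, EV46.
EV43 starts before EV41 ends → EV41 and EV43 overlap.
EV42 starts exactly when EV41 ends (back-to-back, no overlap), so nothing later overlaps EV41 either.
EV42 starts before EV43 ends → EV43 and EV42 overlap.
EV44 starts after EV43 ends, so nothing later overlaps EV43 either.
EV44 starts after EV42 ends, so nothing later overlaps EV42 either.
EV45 starts after EV44 ends, so nothing later overlaps EV44 either.
EV46 starts before EV45 ends → EV45 and EV46 overlap.
Overlapping pairs: EV41 & EV43, EV42 & EV43, EV45 & EV46 — 3 in total.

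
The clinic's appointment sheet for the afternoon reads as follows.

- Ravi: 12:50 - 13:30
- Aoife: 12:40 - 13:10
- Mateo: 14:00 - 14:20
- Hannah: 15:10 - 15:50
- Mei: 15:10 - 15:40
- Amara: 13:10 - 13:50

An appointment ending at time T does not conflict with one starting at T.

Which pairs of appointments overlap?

Amara & Ravi, Aoife & Ravi, Hannah & Mei

Sorted by start: Aoife, Ravi, Amara, Mateo, Hannah, Mei.
Ravi starts before Aoife ends → Aoife and Ravi overlap.
Amara starts exactly when Aoife ends (back-to-back, no overlap); Aoife is clear from here.
Amara starts before Ravi ends → Ravi and Amara overlap.
Mateo starts after Ravi ends; Ravi is clear from here.
Mateo starts after Amara ends; Amara is clear from here.
Hannah starts after Mateo ends; Mateo is clear from here.
Mei starts before Hannah ends → Hannah and Mei overlap.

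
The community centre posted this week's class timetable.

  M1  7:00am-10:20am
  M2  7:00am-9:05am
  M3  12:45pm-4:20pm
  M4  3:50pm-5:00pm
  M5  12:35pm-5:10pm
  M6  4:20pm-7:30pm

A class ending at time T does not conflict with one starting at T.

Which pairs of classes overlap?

M1 & M2, M3 & M4, M3 & M5, M4 & M5, M4 & M6, M5 & M6

Sorted by start: M1, M2, M5, M3, M4, M6.
M2 starts before M1 ends → M1 and M2 overlap.
M5 starts after M1 ends; M1 is clear from here.
M5 starts after M2 ends; M2 is clear from here.
M3 starts before M5 ends → M5 and M3 overlap.
M4 starts before M5 ends → M5 and M4 overlap.
M6 starts before M5 ends → M5 and M6 overlap.
M4 starts before M3 ends → M3 and M4 overlap.
M6 starts exactly when M3 ends (back-to-back, no overlap).
M6 starts before M4 ends → M4 and M6 overlap.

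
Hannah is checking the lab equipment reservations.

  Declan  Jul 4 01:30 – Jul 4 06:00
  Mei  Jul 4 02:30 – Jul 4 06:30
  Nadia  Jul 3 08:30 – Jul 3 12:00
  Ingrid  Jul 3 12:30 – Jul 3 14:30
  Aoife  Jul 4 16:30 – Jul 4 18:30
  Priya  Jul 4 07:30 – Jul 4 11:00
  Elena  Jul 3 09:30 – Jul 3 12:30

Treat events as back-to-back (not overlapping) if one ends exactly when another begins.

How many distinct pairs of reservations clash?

2

Sorted by start: Nadia, Elena, Ingrid, Declan, Mei, Priya, Aoife.
Elena starts before Nadia ends → Nadia and Elena overlap.
Ingrid starts after Nadia ends, so Nadia has no further overlaps.
Ingrid starts exactly when Elena ends (back-to-back, no overlap), so Elena has no further overlaps.
Declan starts after Ingrid ends, so Ingrid has no further overlaps.
Mei starts before Declan ends → Declan and Mei overlap.
Priya starts after Declan ends, so Declan has no further overlaps.
Priya starts after Mei ends, so Mei has no further overlaps.
Aoife starts after Priya ends.
Overlapping pairs: Declan & Mei, Elena & Nadia — 2 in total.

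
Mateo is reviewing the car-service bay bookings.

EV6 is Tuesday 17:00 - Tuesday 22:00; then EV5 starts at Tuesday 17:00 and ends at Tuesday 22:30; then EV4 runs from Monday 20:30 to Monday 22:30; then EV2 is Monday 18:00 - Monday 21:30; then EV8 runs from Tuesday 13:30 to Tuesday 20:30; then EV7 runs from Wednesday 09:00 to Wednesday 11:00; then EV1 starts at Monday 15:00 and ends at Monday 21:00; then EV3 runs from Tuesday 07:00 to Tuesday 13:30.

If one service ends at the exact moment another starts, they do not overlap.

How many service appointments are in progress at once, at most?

3

Sort all start/end points and keep a running count:
Monday 15:00 start EV1 → 1
Monday 18:00 start EV2 → 2
Monday 20:30 start EV4 → 3
Monday 21:00 end EV1 → 2
Monday 21:30 end EV2 → 1
Monday 22:30 end EV4 → 0
Tuesday 07:00 start EV3 → 1
Tuesday 13:30 end EV3 → 0
Tuesday 13:30 start EV8 → 1
Tuesday 17:00 start EV5 → 2
Tuesday 17:00 start EV6 → 3
Tuesday 20:30 end EV8 → 2
Tuesday 22:00 end EV6 → 1
Tuesday 22:30 end EV5 → 0
Wednesday 09:00 start EV7 → 1
Wednesday 11:00 end EV7 → 0
Peak is 3, at Monday 20:30 (EV1, EV2, EV4).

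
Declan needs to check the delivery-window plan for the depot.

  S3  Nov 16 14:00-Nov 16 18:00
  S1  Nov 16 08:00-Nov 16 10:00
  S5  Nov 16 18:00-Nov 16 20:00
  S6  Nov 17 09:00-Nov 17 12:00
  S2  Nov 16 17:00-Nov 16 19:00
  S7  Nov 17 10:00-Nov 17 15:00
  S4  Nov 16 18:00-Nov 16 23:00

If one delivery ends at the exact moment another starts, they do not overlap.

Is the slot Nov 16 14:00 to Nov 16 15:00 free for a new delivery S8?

S1: ends Nov 16 10:00 at or before S8 starts Nov 16 14:00 → clear.
S3: starts Nov 16 14:00 before S8 ends Nov 16 15:00, and ends Nov 16 18:00 after S8 starts Nov 16 14:00 → overlap.
S2: starts Nov 16 17:00 at or after S8 ends Nov 16 15:00 → clear.
S4: starts Nov 16 18:00 at or after S8 ends Nov 16 15:00 → clear.
S5: starts Nov 16 18:00 at or after S8 ends Nov 16 15:00 → clear.
S6: starts Nov 17 09:00 at or after S8 ends Nov 16 15:00 → clear.
S7: starts Nov 17 10:00 at or after S8 ends Nov 16 15:00 → clear.
S8 overlaps S3.

No — it overlaps S3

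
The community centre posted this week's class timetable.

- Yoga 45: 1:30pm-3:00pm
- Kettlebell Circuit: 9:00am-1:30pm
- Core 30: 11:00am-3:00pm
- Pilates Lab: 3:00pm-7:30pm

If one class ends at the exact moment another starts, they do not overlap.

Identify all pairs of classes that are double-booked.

Core 30 & Kettlebell Circuit, Core 30 & Yoga 45

Two intervals overlap when each starts before the other ends.
Sorted by start: Kettlebell Circuit, Core 30, Yoga 45, Pilates Lab.
Core 30 starts before Kettlebell Circuit ends → Kettlebell Circuit and Core 30 overlap.
Yoga 45 starts exactly when Kettlebell Circuit ends (back-to-back, no overlap), so Kettlebell Circuit has no further overlaps.
Yoga 45 starts before Core 30 ends → Core 30 and Yoga 45 overlap.
Pilates Lab starts exactly when Core 30 ends (back-to-back, no overlap).
Pilates Lab starts exactly when Yoga 45 ends (back-to-back, no overlap).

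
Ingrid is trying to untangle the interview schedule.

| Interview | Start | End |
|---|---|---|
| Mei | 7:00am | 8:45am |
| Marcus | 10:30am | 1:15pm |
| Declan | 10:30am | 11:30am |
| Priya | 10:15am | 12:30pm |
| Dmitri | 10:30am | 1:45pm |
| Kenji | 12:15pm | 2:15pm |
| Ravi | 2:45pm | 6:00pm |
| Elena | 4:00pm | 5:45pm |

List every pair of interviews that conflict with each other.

Sorted by start: Mei, Priya, Marcus, Declan, Dmitri, Kenji, Ravi, Elena.
Priya starts after Mei ends, so nothing later overlaps Mei either.
Marcus starts before Priya ends → Priya and Marcus overlap.
Declan starts before Priya ends → Priya and Declan overlap.
Dmitri starts before Priya ends → Priya and Dmitri overlap.
Kenji starts before Priya ends → Priya and Kenji overlap.
Ravi starts after Priya ends, so nothing later overlaps Priya either.
Declan starts before Marcus ends → Marcus and Declan overlap.
Dmitri starts before Marcus ends → Marcus and Dmitri overlap.
Kenji starts before Marcus ends → Marcus and Kenji overlap.
Ravi starts after Marcus ends, so nothing later overlaps Marcus either.
Dmitri starts before Declan ends → Declan and Dmitri overlap.
Kenji starts after Declan ends, so nothing later overlaps Declan either.
Kenji starts before Dmitri ends → Dmitri and Kenji overlap.
Ravi starts after Dmitri ends, so nothing later overlaps Dmitri either.
Ravi starts after Kenji ends, so nothing later overlaps Kenji either.
Elena starts before Ravi ends → Ravi and Elena overlap.

Declan & Dmitri, Declan & Marcus, Declan & Priya, Dmitri & Kenji, Dmitri & Marcus, Dmitri & Priya, Elena & Ravi, Kenji & Marcus, Kenji & Priya, Marcus & Priya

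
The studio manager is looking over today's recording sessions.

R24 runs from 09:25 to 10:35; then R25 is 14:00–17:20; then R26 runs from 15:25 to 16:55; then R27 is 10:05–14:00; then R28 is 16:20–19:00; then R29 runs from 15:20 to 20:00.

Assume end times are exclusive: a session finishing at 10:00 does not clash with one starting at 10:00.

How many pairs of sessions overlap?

7

Check each pair: they overlap iff neither finishes before the other starts.
Sorted by start: R24, R27, R25, R29, R26, R28.
R27 starts before R24 ends → R24 and R27 overlap.
R25 starts after R24 ends — done with R24.
R25 starts exactly when R27 ends (back-to-back, no overlap) — done with R27.
R29 starts before R25 ends → R25 and R29 overlap.
R26 starts before R25 ends → R25 and R26 overlap.
R28 starts before R25 ends → R25 and R28 overlap.
R26 starts before R29 ends → R29 and R26 overlap.
R28 starts before R29 ends → R29 and R28 overlap.
R28 starts before R26 ends → R26 and R28 overlap.
Overlapping pairs: R24 & R27, R25 & R26, R25 & R28, R25 & R29, R26 & R28, R26 & R29, R28 & R29 — 7 in total.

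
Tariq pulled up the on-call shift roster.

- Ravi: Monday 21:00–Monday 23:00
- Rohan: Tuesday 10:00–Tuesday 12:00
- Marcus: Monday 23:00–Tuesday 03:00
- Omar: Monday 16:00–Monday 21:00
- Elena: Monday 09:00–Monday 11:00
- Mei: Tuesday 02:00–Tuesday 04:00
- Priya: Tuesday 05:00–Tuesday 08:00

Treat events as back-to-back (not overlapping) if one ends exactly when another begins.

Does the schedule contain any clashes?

Yes

Two intervals overlap when each starts before the other ends.
Sorted by start: Elena, Omar, Ravi, Marcus, Mei, Priya, Rohan.
Omar starts after Elena ends — done with Elena.
Ravi starts exactly when Omar ends (back-to-back, no overlap) — done with Omar.
Marcus starts exactly when Ravi ends (back-to-back, no overlap) — done with Ravi.
Mei starts before Marcus ends → Marcus and Mei overlap.
That's a conflict, so the schedule is not conflict-free.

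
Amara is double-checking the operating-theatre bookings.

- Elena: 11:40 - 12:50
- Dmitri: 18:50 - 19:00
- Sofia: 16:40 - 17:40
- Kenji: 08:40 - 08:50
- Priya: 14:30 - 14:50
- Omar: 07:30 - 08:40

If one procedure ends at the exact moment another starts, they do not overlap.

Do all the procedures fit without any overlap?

Sorted by start: Omar, Kenji, Elena, Priya, Sofia, Dmitri.
Kenji starts exactly when Omar ends (back-to-back, no overlap), so nothing later overlaps Omar either.
Elena starts after Kenji ends, so nothing later overlaps Kenji either.
Priya starts after Elena ends, so nothing later overlaps Elena either.
Sofia starts after Priya ends, so nothing later overlaps Priya either.
Dmitri starts after Sofia ends.
Every pair is clear; the schedule has no overlaps.

Yes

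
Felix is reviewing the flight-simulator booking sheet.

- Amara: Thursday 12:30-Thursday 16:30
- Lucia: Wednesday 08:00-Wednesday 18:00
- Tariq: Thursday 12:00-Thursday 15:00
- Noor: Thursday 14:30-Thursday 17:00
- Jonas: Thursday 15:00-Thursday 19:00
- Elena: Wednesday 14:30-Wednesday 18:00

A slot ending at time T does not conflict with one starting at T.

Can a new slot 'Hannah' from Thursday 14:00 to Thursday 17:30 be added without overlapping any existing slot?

Lucia: ends Wednesday 18:00 at or before Hannah starts Thursday 14:00 → clear.
Elena: ends Wednesday 18:00 at or before Hannah starts Thursday 14:00 → clear.
Tariq: starts Thursday 12:00 before Hannah ends Thursday 17:30, and ends Thursday 15:00 after Hannah starts Thursday 14:00 → overlap.
Amara: starts Thursday 12:30 before Hannah ends Thursday 17:30, and ends Thursday 16:30 after Hannah starts Thursday 14:00 → overlap.
Noor: starts Thursday 14:30 before Hannah ends Thursday 17:30, and ends Thursday 17:00 after Hannah starts Thursday 14:00 → overlap.
Jonas: starts Thursday 15:00 before Hannah ends Thursday 17:30, and ends Thursday 19:00 after Hannah starts Thursday 14:00 → overlap.
Hannah overlaps Amara, Tariq, Noor, Jonas.

No — it overlaps Amara, Jonas, Noor, Tariq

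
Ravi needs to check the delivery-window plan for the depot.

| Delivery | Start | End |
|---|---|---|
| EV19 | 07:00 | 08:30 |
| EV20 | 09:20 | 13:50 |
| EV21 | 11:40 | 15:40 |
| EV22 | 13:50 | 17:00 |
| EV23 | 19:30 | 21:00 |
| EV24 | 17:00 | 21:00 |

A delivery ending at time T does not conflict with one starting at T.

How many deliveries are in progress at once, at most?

Sweep the timeline, counting +1 at each start and −1 at each end (ends before starts at a tie):
07:00 start EV19 → 1
08:30 end EV19 → 0
09:20 start EV20 → 1
11:40 start EV21 → 2
13:50 end EV20 → 1
13:50 start EV22 → 2
15:40 end EV21 → 1
17:00 end EV22 → 0
17:00 start EV24 → 1
19:30 start EV23 → 2
21:00 end EV23 → 1
21:00 end EV24 → 0
Peak is 2, at 11:40 (EV20, EV21).

2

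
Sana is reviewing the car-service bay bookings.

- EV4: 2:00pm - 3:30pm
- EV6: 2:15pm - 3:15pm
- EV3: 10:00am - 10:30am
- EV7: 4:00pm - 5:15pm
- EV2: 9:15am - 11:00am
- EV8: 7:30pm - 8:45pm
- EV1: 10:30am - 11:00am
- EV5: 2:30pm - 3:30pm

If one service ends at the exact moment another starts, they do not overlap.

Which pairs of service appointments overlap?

EV1 & EV2, EV2 & EV3, EV4 & EV5, EV4 & EV6, EV5 & EV6

Sorted by start: EV2, EV3, EV1, EV4, EV6, EV5, EV7, EV8.
EV3 starts before EV2 ends → EV2 and EV3 overlap.
EV1 starts before EV2 ends → EV2 and EV1 overlap.
EV4 starts after EV2 ends; EV2 is clear from here.
EV1 starts exactly when EV3 ends (back-to-back, no overlap); EV3 is clear from here.
EV4 starts after EV1 ends; EV1 is clear from here.
EV6 starts before EV4 ends → EV4 and EV6 overlap.
EV5 starts before EV4 ends → EV4 and EV5 overlap.
EV7 starts after EV4 ends; EV4 is clear from here.
EV5 starts before EV6 ends → EV6 and EV5 overlap.
EV7 starts after EV6 ends; EV6 is clear from here.
EV7 starts after EV5 ends; EV5 is clear from here.
EV8 starts after EV7 ends.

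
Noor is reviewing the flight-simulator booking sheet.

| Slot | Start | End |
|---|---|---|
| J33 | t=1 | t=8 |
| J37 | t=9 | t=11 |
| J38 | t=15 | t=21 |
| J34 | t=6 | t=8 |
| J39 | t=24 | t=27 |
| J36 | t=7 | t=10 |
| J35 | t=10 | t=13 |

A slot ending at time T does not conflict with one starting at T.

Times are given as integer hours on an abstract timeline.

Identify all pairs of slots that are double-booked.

Two intervals overlap when each starts before the other ends.
Sorted by start: J33, J34, J36, J37, J35, J38, J39.
J34 starts before J33 ends → J33 and J34 overlap.
J36 starts before J33 ends → J33 and J36 overlap.
J37 starts after J33 ends, so nothing later overlaps J33 either.
J36 starts before J34 ends → J34 and J36 overlap.
J37 starts after J34 ends, so nothing later overlaps J34 either.
J37 starts before J36 ends → J36 and J37 overlap.
J35 starts exactly when J36 ends (back-to-back, no overlap), so nothing later overlaps J36 either.
J35 starts before J37 ends → J37 and J35 overlap.
J38 starts after J37 ends, so nothing later overlaps J37 either.
J38 starts after J35 ends, so nothing later overlaps J35 either.
J39 starts after J38 ends.

J33 & J34, J33 & J36, J34 & J36, J35 & J37, J36 & J37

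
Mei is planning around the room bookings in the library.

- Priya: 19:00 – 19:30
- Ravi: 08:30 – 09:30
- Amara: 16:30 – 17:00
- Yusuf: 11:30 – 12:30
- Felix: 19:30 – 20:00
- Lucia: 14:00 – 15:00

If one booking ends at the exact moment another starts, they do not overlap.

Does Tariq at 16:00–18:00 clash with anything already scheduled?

Ravi: ends 09:30 at or before Tariq starts 16:00 → clear.
Yusuf: ends 12:30 at or before Tariq starts 16:00 → clear.
Lucia: ends 15:00 at or before Tariq starts 16:00 → clear.
Amara: starts 16:30 before Tariq ends 18:00, and ends 17:00 after Tariq starts 16:00 → overlap.
Priya: starts 19:00 at or after Tariq ends 18:00 → clear.
Felix: starts 19:30 at or after Tariq ends 18:00 → clear.
Tariq overlaps Amara.

Yes — it overlaps Amara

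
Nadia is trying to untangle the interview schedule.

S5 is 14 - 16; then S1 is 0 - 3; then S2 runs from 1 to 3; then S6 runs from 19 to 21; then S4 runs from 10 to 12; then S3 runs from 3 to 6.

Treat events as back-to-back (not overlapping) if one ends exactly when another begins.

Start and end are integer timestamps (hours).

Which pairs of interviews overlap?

Sorted by start: S1, S2, S3, S4, S5, S6.
S2 starts before S1 ends → S1 and S2 overlap.
S3 starts exactly when S1 ends (back-to-back, no overlap), so S1 has no further overlaps.
S3 starts exactly when S2 ends (back-to-back, no overlap), so S2 has no further overlaps.
S4 starts after S3 ends, so S3 has no further overlaps.
S5 starts after S4 ends, so S4 has no further overlaps.
S6 starts after S5 ends.

S1 & S2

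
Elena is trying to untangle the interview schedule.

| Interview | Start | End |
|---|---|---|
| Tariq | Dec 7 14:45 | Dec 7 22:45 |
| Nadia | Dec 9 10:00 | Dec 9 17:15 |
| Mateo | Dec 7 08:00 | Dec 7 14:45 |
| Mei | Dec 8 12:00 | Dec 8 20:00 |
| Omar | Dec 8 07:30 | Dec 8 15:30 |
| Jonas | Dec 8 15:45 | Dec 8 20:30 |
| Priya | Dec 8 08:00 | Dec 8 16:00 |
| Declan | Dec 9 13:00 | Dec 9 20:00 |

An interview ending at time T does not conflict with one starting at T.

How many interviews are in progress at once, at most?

Walk through starts and ends in time order (an end at T is processed before a start at T):
Dec 7 08:00 start Mateo → 1
Dec 7 14:45 end Mateo → 0
Dec 7 14:45 start Tariq → 1
Dec 7 22:45 end Tariq → 0
Dec 8 07:30 start Omar → 1
Dec 8 08:00 start Priya → 2
Dec 8 12:00 start Mei → 3
Dec 8 15:30 end Omar → 2
Dec 8 15:45 start Jonas → 3
Dec 8 16:00 end Priya → 2
Dec 8 20:00 end Mei → 1
Dec 8 20:30 end Jonas → 0
Dec 9 10:00 start Nadia → 1
Dec 9 13:00 start Declan → 2
Dec 9 17:15 end Nadia → 1
Dec 9 20:00 end Declan → 0
Peak is 3, at Dec 8 12:00 (Mei, Omar, Priya).

3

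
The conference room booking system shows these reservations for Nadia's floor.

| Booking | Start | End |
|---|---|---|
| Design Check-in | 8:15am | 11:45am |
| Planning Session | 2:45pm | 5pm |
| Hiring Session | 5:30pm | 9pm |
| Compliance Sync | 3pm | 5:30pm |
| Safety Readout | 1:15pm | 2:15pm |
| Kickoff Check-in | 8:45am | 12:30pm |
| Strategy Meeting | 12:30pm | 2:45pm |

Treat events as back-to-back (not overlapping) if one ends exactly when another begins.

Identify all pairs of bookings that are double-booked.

Two intervals overlap when each starts before the other ends.
Sorted by start: Design Check-in, Kickoff Check-in, Strategy Meeting, Safety Readout, Planning Session, Compliance Sync, Hiring Session.
Kickoff Check-in starts before Design Check-in ends → Design Check-in and Kickoff Check-in overlap.
Strategy Meeting starts after Design Check-in ends, so nothing later overlaps Design Check-in either.
Strategy Meeting starts exactly when Kickoff Check-in ends (back-to-back, no overlap), so nothing later overlaps Kickoff Check-in either.
Safety Readout starts before Strategy Meeting ends → Strategy Meeting and Safety Readout overlap.
Planning Session starts exactly when Strategy Meeting ends (back-to-back, no overlap), so nothing later overlaps Strategy Meeting either.
Planning Session starts after Safety Readout ends, so nothing later overlaps Safety Readout either.
Compliance Sync starts before Planning Session ends → Planning Session and Compliance Sync overlap.
Hiring Session starts after Planning Session ends.
Hiring Session starts exactly when Compliance Sync ends (back-to-back, no overlap).

Compliance Sync & Planning Session, Design Check-in & Kickoff Check-in, Safety Readout & Strategy Meeting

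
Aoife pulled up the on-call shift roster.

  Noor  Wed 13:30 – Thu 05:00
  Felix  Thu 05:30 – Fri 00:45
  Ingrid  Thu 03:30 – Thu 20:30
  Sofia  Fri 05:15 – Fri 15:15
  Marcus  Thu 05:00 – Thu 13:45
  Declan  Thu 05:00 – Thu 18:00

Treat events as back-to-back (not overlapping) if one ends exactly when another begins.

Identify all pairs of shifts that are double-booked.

Declan & Felix, Declan & Ingrid, Declan & Marcus, Felix & Ingrid, Felix & Marcus, Ingrid & Marcus, Ingrid & Noor

Sorted by start: Noor, Ingrid, Declan, Marcus, Felix, Sofia.
Ingrid starts before Noor ends → Noor and Ingrid overlap.
Declan starts exactly when Noor ends (back-to-back, no overlap), so Noor has no further overlaps.
Declan starts before Ingrid ends → Ingrid and Declan overlap.
Marcus starts before Ingrid ends → Ingrid and Marcus overlap.
Felix starts before Ingrid ends → Ingrid and Felix overlap.
Sofia starts after Ingrid ends.
Marcus starts before Declan ends → Declan and Marcus overlap.
Felix starts before Declan ends → Declan and Felix overlap.
Sofia starts after Declan ends.
Felix starts before Marcus ends → Marcus and Felix overlap.
Sofia starts after Marcus ends.
Sofia starts after Felix ends.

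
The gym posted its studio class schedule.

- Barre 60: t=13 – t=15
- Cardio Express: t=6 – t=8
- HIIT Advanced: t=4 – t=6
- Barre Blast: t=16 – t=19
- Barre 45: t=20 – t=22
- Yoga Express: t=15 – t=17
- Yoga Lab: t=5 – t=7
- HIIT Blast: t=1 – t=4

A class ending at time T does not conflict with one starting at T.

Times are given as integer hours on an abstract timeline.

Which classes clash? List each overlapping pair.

Sorted by start: HIIT Blast, HIIT Advanced, Yoga Lab, Cardio Express, Barre 60, Yoga Express, Barre Blast, Barre 45.
HIIT Advanced starts exactly when HIIT Blast ends (back-to-back, no overlap), so nothing later overlaps HIIT Blast either.
Yoga Lab starts before HIIT Advanced ends → HIIT Advanced and Yoga Lab overlap.
Cardio Express starts exactly when HIIT Advanced ends (back-to-back, no overlap), so nothing later overlaps HIIT Advanced either.
Cardio Express starts before Yoga Lab ends → Yoga Lab and Cardio Express overlap.
Barre 60 starts after Yoga Lab ends, so nothing later overlaps Yoga Lab either.
Barre 60 starts after Cardio Express ends, so nothing later overlaps Cardio Express either.
Yoga Express starts exactly when Barre 60 ends (back-to-back, no overlap), so nothing later overlaps Barre 60 either.
Barre Blast starts before Yoga Express ends → Yoga Express and Barre Blast overlap.
Barre 45 starts after Yoga Express ends.
Barre 45 starts after Barre Blast ends.

Barre Blast & Yoga Express, Cardio Express & Yoga Lab, HIIT Advanced & Yoga Lab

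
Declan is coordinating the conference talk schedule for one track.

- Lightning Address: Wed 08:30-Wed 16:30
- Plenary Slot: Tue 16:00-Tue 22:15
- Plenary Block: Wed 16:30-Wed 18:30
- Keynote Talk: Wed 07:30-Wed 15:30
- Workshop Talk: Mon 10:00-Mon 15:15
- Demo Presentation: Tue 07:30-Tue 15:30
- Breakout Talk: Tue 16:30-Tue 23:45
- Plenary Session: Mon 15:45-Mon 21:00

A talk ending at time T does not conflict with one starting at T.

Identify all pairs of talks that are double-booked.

Breakout Talk & Plenary Slot, Keynote Talk & Lightning Address

Sorted by start: Workshop Talk, Plenary Session, Demo Presentation, Plenary Slot, Breakout Talk, Keynote Talk, Lightning Address, Plenary Block.
Plenary Session starts after Workshop Talk ends; Workshop Talk is clear from here.
Demo Presentation starts after Plenary Session ends; Plenary Session is clear from here.
Plenary Slot starts after Demo Presentation ends; Demo Presentation is clear from here.
Breakout Talk starts before Plenary Slot ends → Plenary Slot and Breakout Talk overlap.
Keynote Talk starts after Plenary Slot ends; Plenary Slot is clear from here.
Keynote Talk starts after Breakout Talk ends; Breakout Talk is clear from here.
Lightning Address starts before Keynote Talk ends → Keynote Talk and Lightning Address overlap.
Plenary Block starts after Keynote Talk ends.
Plenary Block starts exactly when Lightning Address ends (back-to-back, no overlap).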